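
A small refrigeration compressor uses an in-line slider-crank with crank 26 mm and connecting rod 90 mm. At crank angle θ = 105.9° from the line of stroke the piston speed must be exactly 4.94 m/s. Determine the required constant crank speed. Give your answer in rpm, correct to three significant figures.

For an in-line slider-crank, |v_piston| = rω|sinθ|·[1 + r cosθ/√(L² − r² sin²θ)].
With r = 0.026 m, L = 0.09 m, θ = 105.9°: the bracketed kinematic factor |dx/dθ| = 0.022945 m.
ω = v/|dx/dθ| = 4.94/0.022945 = 215.3 rad/s.
N = 60ω/(2π) = 2055.9 rpm.

2060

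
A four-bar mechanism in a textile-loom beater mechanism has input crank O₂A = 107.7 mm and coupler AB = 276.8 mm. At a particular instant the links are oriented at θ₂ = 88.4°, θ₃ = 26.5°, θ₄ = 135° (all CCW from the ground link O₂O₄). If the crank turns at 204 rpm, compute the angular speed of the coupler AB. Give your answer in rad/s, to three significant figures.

ω₂ = 21.36 rad/s (from 204 rpm).
Differentiating the loop-closure r₂e^{iθ₂}+r₃e^{iθ₃}=r₁+r₄e^{iθ₄} gives r₂ω₂e^{iθ₂}+r₃ω₃e^{iθ₃}=r₄ω₄e^{iθ₄}.
Eliminating the other unknown: ω₃ = r₂ω₂ sin(θ₄−θ₂) / [r₃ sin(θ₃−θ₄)].
Numerator sine = +0.72657; denominator sine = -0.94832.
Result = 0.1077·21.36·(+0.72657) / (0.2768·(-0.94832)) = -6.3684 rad/s; magnitude 6.3684 rad/s.

6.37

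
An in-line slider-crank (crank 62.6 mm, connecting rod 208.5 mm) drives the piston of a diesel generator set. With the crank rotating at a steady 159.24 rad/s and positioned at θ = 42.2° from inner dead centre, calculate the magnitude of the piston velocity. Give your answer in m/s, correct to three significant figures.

8.22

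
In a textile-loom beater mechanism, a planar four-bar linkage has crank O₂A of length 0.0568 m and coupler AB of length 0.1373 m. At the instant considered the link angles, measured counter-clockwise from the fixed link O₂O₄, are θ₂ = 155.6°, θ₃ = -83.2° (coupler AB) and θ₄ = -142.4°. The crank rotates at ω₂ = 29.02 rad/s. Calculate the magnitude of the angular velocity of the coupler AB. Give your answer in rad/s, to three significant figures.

12.3

ω₂ = 29.02 rad/s
Differentiating the loop-closure r₂e^{iθ₂}+r₃e^{iθ₃}=r₁+r₄e^{iθ₄} gives r₂ω₂e^{iθ₂}+r₃ω₃e^{iθ₃}=r₄ω₄e^{iθ₄}.
Eliminating the other unknown: ω₃ = r₂ω₂ sin(θ₄−θ₂) / [r₃ sin(θ₃−θ₄)].
Numerator sine = +0.88295; denominator sine = +0.85896.
Result = 0.0568·29.02·(+0.88295) / (0.1373·(+0.85896)) = +12.341 rad/s; magnitude 12.341 rad/s.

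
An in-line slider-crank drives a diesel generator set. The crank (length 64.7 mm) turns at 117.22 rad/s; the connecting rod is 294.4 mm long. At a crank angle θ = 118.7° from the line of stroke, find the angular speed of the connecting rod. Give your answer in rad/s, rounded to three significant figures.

12.6

ω = 117.2 rad/s
The rod makes angle φ with the slider axis where L sinφ = r sinθ; differentiating, L cosφ·φ̇ = r ω cosθ.
L cosφ = √(L² − r² sin²θ) = 0.28888 m.
|ω_rod| = r ω |cosθ| / √(L² − r² sin²θ) = 0.0647·117.2·0.48022/0.28888 = 12.608 rad/s.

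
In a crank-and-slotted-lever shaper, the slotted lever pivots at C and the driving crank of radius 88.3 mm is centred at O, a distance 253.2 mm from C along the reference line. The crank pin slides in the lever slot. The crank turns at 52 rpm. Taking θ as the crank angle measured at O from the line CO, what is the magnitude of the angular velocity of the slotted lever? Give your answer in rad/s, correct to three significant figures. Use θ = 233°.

0.685

ω = 5.445 rad/s (from 52 rpm).
Crank pin A relative to C: A = (d + r cosθ, r sinθ); lever angle φ = atan2(r sinθ, d + r cosθ).
Differentiating tanφ: φ̇ = rω(d cosθ + r)/(d² + r² + 2dr cosθ).
d² + r² + 2dr cosθ = |CA|² = 0.0449969 m²;  d cosθ + r = -0.06408 m.
|ω_lever| = |0.0883·5.445·-0.06408| / 0.0449969 = 0.68475 rad/s.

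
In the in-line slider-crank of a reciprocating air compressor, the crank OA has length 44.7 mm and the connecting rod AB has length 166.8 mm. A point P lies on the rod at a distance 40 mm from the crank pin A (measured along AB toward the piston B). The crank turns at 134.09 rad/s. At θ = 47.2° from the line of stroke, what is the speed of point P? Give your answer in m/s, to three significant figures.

ω = 134.1 rad/s.  Crank-pin speed |V_A| = rω = 5.9938 m/s, perpendicular to OA.
Rod angle: sinφ = −(r/L) sinθ ⇒ φ = -11.340°; ω_rod = −rω cosθ/√(L²−r²sin²θ) = -24.901 rad/s.
V_P = V_A + ω_rod × AP, with AP = 0.04 m along the rod.
Components: V_Px = −rω sinθ − a·ω_rod·sinφ = -4.5937 m/s;  V_Py = rω cosθ + a·ω_rod·cosφ = +3.0958 m/s.
|V_P| = √(V_Px² + V_Py²) = 5.5395 m/s.

5.54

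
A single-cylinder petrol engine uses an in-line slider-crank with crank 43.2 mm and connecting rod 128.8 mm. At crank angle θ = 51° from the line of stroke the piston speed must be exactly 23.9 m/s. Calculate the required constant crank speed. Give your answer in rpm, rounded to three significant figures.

For an in-line slider-crank, |v_piston| = rω|sinθ|·[1 + r cosθ/√(L² − r² sin²θ)].
With r = 0.0432 m, L = 0.1288 m, θ = 51°: the bracketed kinematic factor |dx/dθ| = 0.040913 m.
ω = v/|dx/dθ| = 23.9/0.040913 = 584.17 rad/s.
N = 60ω/(2π) = 5578.4 rpm.

5580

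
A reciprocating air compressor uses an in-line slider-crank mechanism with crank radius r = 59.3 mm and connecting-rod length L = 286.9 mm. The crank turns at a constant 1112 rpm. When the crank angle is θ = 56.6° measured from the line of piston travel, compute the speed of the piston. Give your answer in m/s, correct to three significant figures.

6.43

ω = 2π·1112/60 = 116.4 rad/s
For an in-line slider-crank, x = r cosθ + √(L² − r² sin²θ), so v = −rω sinθ·[1 + r cosθ/√(L² − r² sin²θ)].
With r = 0.0593 m, L = 0.2869 m, θ = 56.6°: √(L² − r² sin²θ) = 0.2826 m.
v = −0.0593·116.4·0.83485·[1 + 0.0593·0.55048/0.2826] = -6.4309 m/s.
|v| = 6.4309 m/s.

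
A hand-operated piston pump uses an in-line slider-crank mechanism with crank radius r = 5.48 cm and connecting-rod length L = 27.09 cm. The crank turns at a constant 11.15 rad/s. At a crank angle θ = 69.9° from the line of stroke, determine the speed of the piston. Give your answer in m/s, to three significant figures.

ω = 11.15 rad/s
For an in-line slider-crank, x = r cosθ + √(L² − r² sin²θ), so v = −rω sinθ·[1 + r cosθ/√(L² − r² sin²θ)].
With r = 0.0548 m, L = 0.2709 m, θ = 69.9°: √(L² − r² sin²θ) = 0.26597 m.
v = −0.0548·11.15·0.93909·[1 + 0.0548·0.34366/0.26597] = -0.61444 m/s.
|v| = 0.61444 m/s.

0.614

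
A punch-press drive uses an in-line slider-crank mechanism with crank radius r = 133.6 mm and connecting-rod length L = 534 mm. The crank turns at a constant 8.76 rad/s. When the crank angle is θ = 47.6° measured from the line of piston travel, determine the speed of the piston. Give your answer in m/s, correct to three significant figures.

ω = 8.76 rad/s
For an in-line slider-crank, x = r cosθ + √(L² − r² sin²θ), so v = −rω sinθ·[1 + r cosθ/√(L² − r² sin²θ)].
With r = 0.1336 m, L = 0.534 m, θ = 47.6°: √(L² − r² sin²θ) = 0.52481 m.
v = −0.1336·8.76·0.73846·[1 + 0.1336·0.67430/0.52481] = -1.0126 m/s.
|v| = 1.0126 m/s.

1.01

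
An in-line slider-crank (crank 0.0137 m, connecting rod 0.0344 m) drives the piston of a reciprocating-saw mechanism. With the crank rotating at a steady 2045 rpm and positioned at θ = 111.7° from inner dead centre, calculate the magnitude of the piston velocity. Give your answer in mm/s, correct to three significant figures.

ω = 2π·2045/60 = 214.2 rad/s
For an in-line slider-crank, x = r cosθ + √(L² − r² sin²θ), so v = −rω sinθ·[1 + r cosθ/√(L² − r² sin²θ)].
With r = 0.0137 m, L = 0.0344 m, θ = 111.7°: √(L² − r² sin²θ) = 0.031958 m.
v = −0.0137·214.2·0.92913·[1 + 0.0137·-0.36975/0.031958] = -2.2939 m/s.
|v| = 2.2939 m/s = 2293.9 mm/s.

2290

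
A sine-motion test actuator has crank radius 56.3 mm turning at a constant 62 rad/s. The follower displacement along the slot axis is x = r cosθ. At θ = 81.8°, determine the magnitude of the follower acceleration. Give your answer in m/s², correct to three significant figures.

30.9

ω = 62 rad/s
x = r cosθ ⇒ ẍ = −rω² cosθ (ω constant).
|a| = rω²|cosθ| = 0.0563·(62)²·|cos 81.8°| = 30.867 m/s².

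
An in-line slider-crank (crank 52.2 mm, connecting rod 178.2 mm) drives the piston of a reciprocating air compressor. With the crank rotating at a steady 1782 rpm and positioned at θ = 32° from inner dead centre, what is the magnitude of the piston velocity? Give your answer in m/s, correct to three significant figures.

ω = 2π·1782/60 = 186.6 rad/s
For an in-line slider-crank, x = r cosθ + √(L² − r² sin²θ), so v = −rω sinθ·[1 + r cosθ/√(L² − r² sin²θ)].
With r = 0.0522 m, L = 0.1782 m, θ = 32°: √(L² − r² sin²θ) = 0.17604 m.
v = −0.0522·186.6·0.52992·[1 + 0.0522·0.84805/0.17604] = -6.46 m/s.
|v| = 6.46 m/s.

6.46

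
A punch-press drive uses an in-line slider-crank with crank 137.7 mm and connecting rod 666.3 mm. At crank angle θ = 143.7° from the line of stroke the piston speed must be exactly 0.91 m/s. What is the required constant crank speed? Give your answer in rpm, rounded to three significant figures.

For an in-line slider-crank, |v_piston| = rω|sinθ|·[1 + r cosθ/√(L² − r² sin²θ)].
With r = 0.1377 m, L = 0.6663 m, θ = 143.7°: the bracketed kinematic factor |dx/dθ| = 0.06784 m.
ω = v/|dx/dθ| = 0.91/0.06784 = 13.414 rad/s.
N = 60ω/(2π) = 128.09 rpm.

128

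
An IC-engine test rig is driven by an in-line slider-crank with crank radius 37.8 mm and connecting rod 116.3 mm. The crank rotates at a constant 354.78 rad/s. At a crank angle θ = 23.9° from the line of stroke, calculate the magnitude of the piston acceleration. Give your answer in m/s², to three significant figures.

ω = 354.8 rad/s
x(θ) = r cosθ + √(L² − r² sin²θ); with ω constant, a = ω²·d²x/dθ².
d²x/dθ² = −r cosθ − r²(cos2θ)/√u − r⁴ sin²2θ/(4u^{3/2}),  u = L² − r² sin²θ = 0.0132912 m².
Substituting r = 0.0378 m, L = 0.1163 m, θ = 23.9°: d²x/dθ² = -0.043067 m.
a = ω²·d²x/dθ² = (354.8)²·(-0.043067) = -5420.8 m/s²;  |a| = 5420.8 m/s².

5420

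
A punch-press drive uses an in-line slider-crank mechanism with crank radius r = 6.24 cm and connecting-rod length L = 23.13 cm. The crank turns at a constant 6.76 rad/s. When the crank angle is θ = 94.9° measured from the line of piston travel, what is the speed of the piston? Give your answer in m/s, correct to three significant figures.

ω = 6.76 rad/s
For an in-line slider-crank, x = r cosθ + √(L² − r² sin²θ), so v = −rω sinθ·[1 + r cosθ/√(L² − r² sin²θ)].
With r = 0.0624 m, L = 0.2313 m, θ = 94.9°: √(L² − r² sin²θ) = 0.22279 m.
v = −0.0624·6.76·0.99635·[1 + 0.0624·-0.08542/0.22279] = -0.41023 m/s.
|v| = 0.41023 m/s.

0.410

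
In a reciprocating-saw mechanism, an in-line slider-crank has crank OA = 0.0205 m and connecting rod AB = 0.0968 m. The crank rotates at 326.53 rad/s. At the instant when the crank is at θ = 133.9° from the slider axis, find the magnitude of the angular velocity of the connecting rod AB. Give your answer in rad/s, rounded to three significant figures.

ω = 326.5 rad/s
The rod makes angle φ with the slider axis where L sinφ = r sinθ; differentiating, L cosφ·φ̇ = r ω cosθ.
L cosφ = √(L² − r² sin²θ) = 0.095666 m.
|ω_rod| = r ω |cosθ| / √(L² − r² sin²θ) = 0.0205·326.5·0.69340/0.095666 = 48.518 rad/s.

48.5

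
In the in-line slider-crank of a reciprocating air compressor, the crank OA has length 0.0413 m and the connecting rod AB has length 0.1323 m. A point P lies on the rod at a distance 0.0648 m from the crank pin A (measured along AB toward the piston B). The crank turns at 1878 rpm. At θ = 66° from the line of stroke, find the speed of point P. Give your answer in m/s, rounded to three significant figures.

ω = 196.7 rad/s.  Crank-pin speed |V_A| = rω = 8.1222 m/s, perpendicular to OA.
Rod angle: sinφ = −(r/L) sinθ ⇒ φ = -16.570°; ω_rod = −rω cosθ/√(L²−r²sin²θ) = -26.052 rad/s.
V_P = V_A + ω_rod × AP, with AP = 0.0648 m along the rod.
Components: V_Px = −rω sinθ − a·ω_rod·sinφ = -7.9014 m/s;  V_Py = rω cosθ + a·ω_rod·cosφ = +1.6855 m/s.
|V_P| = √(V_Px² + V_Py²) = 8.0792 m/s.

8.08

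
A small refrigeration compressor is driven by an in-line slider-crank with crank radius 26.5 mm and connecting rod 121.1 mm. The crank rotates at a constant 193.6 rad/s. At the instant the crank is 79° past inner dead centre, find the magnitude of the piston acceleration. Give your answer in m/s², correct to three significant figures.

16.4

ω = 193.6 rad/s
x(θ) = r cosθ + √(L² − r² sin²θ); with ω constant, a = ω²·d²x/dθ².
d²x/dθ² = −r cosθ − r²(cos2θ)/√u − r⁴ sin²2θ/(4u^{3/2}),  u = L² − r² sin²θ = 0.0139885 m².
Substituting r = 0.0265 m, L = 0.1211 m, θ = 79°: d²x/dθ² = +0.00043829 m.
a = ω²·d²x/dθ² = (193.6)²·(+0.00043829) = +16.427 m/s²;  |a| = 16.427 m/s².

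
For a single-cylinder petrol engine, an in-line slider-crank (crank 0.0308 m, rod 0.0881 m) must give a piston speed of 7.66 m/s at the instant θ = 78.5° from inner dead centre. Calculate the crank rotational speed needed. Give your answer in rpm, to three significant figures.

2260

For an in-line slider-crank, |v_piston| = rω|sinθ|·[1 + r cosθ/√(L² − r² sin²θ)].
With r = 0.0308 m, L = 0.0881 m, θ = 78.5°: the bracketed kinematic factor |dx/dθ| = 0.032421 m.
ω = v/|dx/dθ| = 7.66/0.032421 = 236.27 rad/s.
N = 60ω/(2π) = 2256.2 rpm.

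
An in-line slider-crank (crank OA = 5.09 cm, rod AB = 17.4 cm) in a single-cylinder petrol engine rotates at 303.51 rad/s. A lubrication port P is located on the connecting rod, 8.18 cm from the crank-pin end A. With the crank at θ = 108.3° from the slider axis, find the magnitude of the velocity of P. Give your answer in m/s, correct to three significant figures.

14.2

ω = 303.5 rad/s.  Crank-pin speed |V_A| = rω = 15.449 m/s, perpendicular to OA.
Rod angle: sinφ = −(r/L) sinθ ⇒ φ = -16.125°; ω_rod = −rω cosθ/√(L²−r²sin²θ) = +29.02 rad/s.
V_P = V_A + ω_rod × AP, with AP = 0.0818 m along the rod.
Components: V_Px = −rω sinθ − a·ω_rod·sinφ = -14.008 m/s;  V_Py = rω cosθ + a·ω_rod·cosφ = -2.5703 m/s.
|V_P| = √(V_Px² + V_Py²) = 14.242 m/s.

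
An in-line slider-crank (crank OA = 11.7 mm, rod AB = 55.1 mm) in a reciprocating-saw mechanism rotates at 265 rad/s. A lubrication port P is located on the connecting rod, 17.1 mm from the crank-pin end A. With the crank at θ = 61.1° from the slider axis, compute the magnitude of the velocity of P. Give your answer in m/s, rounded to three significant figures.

ω = 265 rad/s.  Crank-pin speed |V_A| = rω = 3.1005 m/s, perpendicular to OA.
Rod angle: sinφ = −(r/L) sinθ ⇒ φ = -10.713°; ω_rod = −rω cosθ/√(L²−r²sin²θ) = -27.677 rad/s.
V_P = V_A + ω_rod × AP, with AP = 0.0171 m along the rod.
Components: V_Px = −rω sinθ − a·ω_rod·sinφ = -2.8024 m/s;  V_Py = rω cosθ + a·ω_rod·cosφ = +1.0334 m/s.
|V_P| = √(V_Px² + V_Py²) = 2.9868 m/s.

2.99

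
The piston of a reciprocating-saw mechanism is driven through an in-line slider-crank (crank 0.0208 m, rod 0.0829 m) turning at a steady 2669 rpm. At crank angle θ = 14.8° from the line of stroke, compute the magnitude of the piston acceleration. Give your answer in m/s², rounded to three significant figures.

1930

ω = 2π·2669/60 = 279.5 rad/s
x(θ) = r cosθ + √(L² − r² sin²θ); with ω constant, a = ω²·d²x/dθ².
d²x/dθ² = −r cosθ − r²(cos2θ)/√u − r⁴ sin²2θ/(4u^{3/2}),  u = L² − r² sin²θ = 0.00684418 m².
Substituting r = 0.0208 m, L = 0.0829 m, θ = 14.8°: d²x/dθ² = -0.024677 m.
a = ω²·d²x/dθ² = (279.5)²·(-0.024677) = -1927.7 m/s²;  |a| = 1927.7 m/s².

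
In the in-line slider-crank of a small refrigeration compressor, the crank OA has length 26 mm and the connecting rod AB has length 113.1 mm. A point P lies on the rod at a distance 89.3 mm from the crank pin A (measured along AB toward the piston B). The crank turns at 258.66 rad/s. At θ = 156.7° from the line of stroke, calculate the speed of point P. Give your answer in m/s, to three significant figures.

2.57

ω = 258.7 rad/s.  Crank-pin speed |V_A| = rω = 6.7252 m/s, perpendicular to OA.
Rod angle: sinφ = −(r/L) sinθ ⇒ φ = -5.217°; ω_rod = −rω cosθ/√(L²−r²sin²θ) = +54.84 rad/s.
V_P = V_A + ω_rod × AP, with AP = 0.0893 m along the rod.
Components: V_Px = −rω sinθ − a·ω_rod·sinφ = -2.2148 m/s;  V_Py = rω cosθ + a·ω_rod·cosφ = -1.2998 m/s.
|V_P| = √(V_Px² + V_Py²) = 2.568 m/s.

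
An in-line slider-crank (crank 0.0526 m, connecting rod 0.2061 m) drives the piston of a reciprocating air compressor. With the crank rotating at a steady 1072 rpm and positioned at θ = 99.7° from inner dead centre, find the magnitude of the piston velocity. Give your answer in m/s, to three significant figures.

ω = 2π·1072/60 = 112.3 rad/s
For an in-line slider-crank, x = r cosθ + √(L² − r² sin²θ), so v = −rω sinθ·[1 + r cosθ/√(L² − r² sin²θ)].
With r = 0.0526 m, L = 0.2061 m, θ = 99.7°: √(L² − r² sin²θ) = 0.19947 m.
v = −0.0526·112.3·0.98570·[1 + 0.0526·-0.16849/0.19947] = -5.5618 m/s.
|v| = 5.5618 m/s.

5.56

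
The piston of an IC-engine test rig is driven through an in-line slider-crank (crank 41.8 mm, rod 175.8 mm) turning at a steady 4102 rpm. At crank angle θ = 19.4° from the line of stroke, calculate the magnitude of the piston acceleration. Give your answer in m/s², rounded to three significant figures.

8720

ω = 2π·4102/60 = 429.6 rad/s
x(θ) = r cosθ + √(L² − r² sin²θ); with ω constant, a = ω²·d²x/dθ².
d²x/dθ² = −r cosθ − r²(cos2θ)/√u − r⁴ sin²2θ/(4u^{3/2}),  u = L² − r² sin²θ = 0.0307129 m².
Substituting r = 0.0418 m, L = 0.1758 m, θ = 19.4°: d²x/dθ² = -0.047252 m.
a = ω²·d²x/dθ² = (429.6)²·(-0.047252) = -8719.1 m/s²;  |a| = 8719.1 m/s².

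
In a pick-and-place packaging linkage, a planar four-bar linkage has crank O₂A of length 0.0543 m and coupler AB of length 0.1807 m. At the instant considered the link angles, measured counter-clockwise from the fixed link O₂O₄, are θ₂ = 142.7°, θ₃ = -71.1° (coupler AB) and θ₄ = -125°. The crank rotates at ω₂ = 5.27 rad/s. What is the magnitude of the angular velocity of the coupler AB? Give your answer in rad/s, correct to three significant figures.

ω₂ = 5.27 rad/s
Differentiating the loop-closure r₂e^{iθ₂}+r₃e^{iθ₃}=r₁+r₄e^{iθ₄} gives r₂ω₂e^{iθ₂}+r₃ω₃e^{iθ₃}=r₄ω₄e^{iθ₄}.
Eliminating the other unknown: ω₃ = r₂ω₂ sin(θ₄−θ₂) / [r₃ sin(θ₃−θ₄)].
Numerator sine = +0.99919; denominator sine = +0.80799.
Result = 0.0543·5.27·(+0.99919) / (0.1807·(+0.80799)) = +1.9584 rad/s; magnitude 1.9584 rad/s.

1.96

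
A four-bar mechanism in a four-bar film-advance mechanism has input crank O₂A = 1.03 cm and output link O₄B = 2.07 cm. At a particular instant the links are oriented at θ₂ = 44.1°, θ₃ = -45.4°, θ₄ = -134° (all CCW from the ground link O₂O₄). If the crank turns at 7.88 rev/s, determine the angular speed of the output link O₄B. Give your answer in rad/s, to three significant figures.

24.6

ω₂ = 49.51 rad/s (from 7.88 rev/s).
Differentiating the loop-closure r₂e^{iθ₂}+r₃e^{iθ₃}=r₁+r₄e^{iθ₄} gives r₂ω₂e^{iθ₂}+r₃ω₃e^{iθ₃}=r₄ω₄e^{iθ₄}.
Eliminating the other unknown: ω₄ = r₂ω₂ sin(θ₂−θ₃) / [r₄ sin(θ₄−θ₃)].
Numerator sine = +0.99996; denominator sine = -0.99970.
Result = 0.0103·49.51·(+0.99996) / (0.0207·(-0.99970)) = -24.643 rad/s; magnitude 24.643 rad/s.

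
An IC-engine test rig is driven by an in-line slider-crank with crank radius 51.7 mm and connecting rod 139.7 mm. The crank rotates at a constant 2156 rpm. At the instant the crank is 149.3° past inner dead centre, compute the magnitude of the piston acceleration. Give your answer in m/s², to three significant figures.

ω = 2π·2156/60 = 225.8 rad/s
x(θ) = r cosθ + √(L² − r² sin²θ); with ω constant, a = ω²·d²x/dθ².
d²x/dθ² = −r cosθ − r²(cos2θ)/√u − r⁴ sin²2θ/(4u^{3/2}),  u = L² − r² sin²θ = 0.0188194 m².
Substituting r = 0.0517 m, L = 0.1397 m, θ = 149.3°: d²x/dθ² = +0.034594 m.
a = ω²·d²x/dθ² = (225.8)²·(+0.034594) = +1763.4 m/s²;  |a| = 1763.4 m/s².

1760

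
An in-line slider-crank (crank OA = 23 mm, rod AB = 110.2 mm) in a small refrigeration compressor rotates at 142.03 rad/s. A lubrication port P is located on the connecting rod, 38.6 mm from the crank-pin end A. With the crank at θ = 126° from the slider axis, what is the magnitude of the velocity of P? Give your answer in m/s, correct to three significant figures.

ω = 142 rad/s.  Crank-pin speed |V_A| = rω = 3.2667 m/s, perpendicular to OA.
Rod angle: sinφ = −(r/L) sinθ ⇒ φ = -9.721°; ω_rod = −rω cosθ/√(L²−r²sin²θ) = +17.678 rad/s.
V_P = V_A + ω_rod × AP, with AP = 0.0386 m along the rod.
Components: V_Px = −rω sinθ − a·ω_rod·sinφ = -2.5276 m/s;  V_Py = rω cosθ + a·ω_rod·cosφ = -1.2476 m/s.
|V_P| = √(V_Px² + V_Py²) = 2.8187 m/s.

2.82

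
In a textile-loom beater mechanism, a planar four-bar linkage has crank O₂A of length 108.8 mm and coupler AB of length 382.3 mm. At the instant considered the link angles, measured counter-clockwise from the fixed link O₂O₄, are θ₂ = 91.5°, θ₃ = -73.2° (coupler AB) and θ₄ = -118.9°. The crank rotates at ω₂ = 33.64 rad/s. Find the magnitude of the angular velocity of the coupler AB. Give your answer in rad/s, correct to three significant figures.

6.77

ω₂ = 33.64 rad/s
Differentiating the loop-closure r₂e^{iθ₂}+r₃e^{iθ₃}=r₁+r₄e^{iθ₄} gives r₂ω₂e^{iθ₂}+r₃ω₃e^{iθ₃}=r₄ω₄e^{iθ₄}.
Eliminating the other unknown: ω₃ = r₂ω₂ sin(θ₄−θ₂) / [r₃ sin(θ₃−θ₄)].
Numerator sine = +0.50603; denominator sine = +0.71569.
Result = 0.1088·33.64·(+0.50603) / (0.3823·(+0.71569)) = +6.7691 rad/s; magnitude 6.7691 rad/s.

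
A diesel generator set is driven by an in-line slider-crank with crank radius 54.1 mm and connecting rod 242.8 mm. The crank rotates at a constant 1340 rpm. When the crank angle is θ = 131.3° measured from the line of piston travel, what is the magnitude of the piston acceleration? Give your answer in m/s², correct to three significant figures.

731

ω = 2π·1340/60 = 140.3 rad/s
x(θ) = r cosθ + √(L² − r² sin²θ); with ω constant, a = ω²·d²x/dθ².
d²x/dθ² = −r cosθ − r²(cos2θ)/√u − r⁴ sin²2θ/(4u^{3/2}),  u = L² − r² sin²θ = 0.0573 m².
Substituting r = 0.0541 m, L = 0.2428 m, θ = 131.3°: d²x/dθ² = +0.037127 m.
a = ω²·d²x/dθ² = (140.3)²·(+0.037127) = +731.07 m/s²;  |a| = 731.07 m/s².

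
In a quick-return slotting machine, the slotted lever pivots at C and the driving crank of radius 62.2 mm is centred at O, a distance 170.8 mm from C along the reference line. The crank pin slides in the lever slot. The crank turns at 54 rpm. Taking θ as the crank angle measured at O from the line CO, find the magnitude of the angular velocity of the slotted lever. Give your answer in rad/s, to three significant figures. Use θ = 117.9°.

0.270

ω = 5.655 rad/s (from 54 rpm).
Crank pin A relative to C: A = (d + r cosθ, r sinθ); lever angle φ = atan2(r sinθ, d + r cosθ).
Differentiating tanφ: φ̇ = rω(d cosθ + r)/(d² + r² + 2dr cosθ).
d² + r² + 2dr cosθ = |CA|² = 0.0230991 m²;  d cosθ + r = -0.017722 m.
|ω_lever| = |0.0622·5.655·-0.017722| / 0.0230991 = 0.26986 rad/s.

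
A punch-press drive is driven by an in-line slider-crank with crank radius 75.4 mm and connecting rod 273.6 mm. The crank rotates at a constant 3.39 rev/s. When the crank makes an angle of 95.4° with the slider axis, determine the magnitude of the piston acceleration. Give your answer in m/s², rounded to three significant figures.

12.8

ω = 2π·3.39 = 21.3 rad/s
x(θ) = r cosθ + √(L² − r² sin²θ); with ω constant, a = ω²·d²x/dθ².
d²x/dθ² = −r cosθ − r²(cos2θ)/√u − r⁴ sin²2θ/(4u^{3/2}),  u = L² − r² sin²θ = 0.0692221 m².
Substituting r = 0.0754 m, L = 0.2736 m, θ = 95.4°: d²x/dθ² = +0.028306 m.
a = ω²·d²x/dθ² = (21.3)²·(+0.028306) = +12.842 m/s²;  |a| = 12.842 m/s².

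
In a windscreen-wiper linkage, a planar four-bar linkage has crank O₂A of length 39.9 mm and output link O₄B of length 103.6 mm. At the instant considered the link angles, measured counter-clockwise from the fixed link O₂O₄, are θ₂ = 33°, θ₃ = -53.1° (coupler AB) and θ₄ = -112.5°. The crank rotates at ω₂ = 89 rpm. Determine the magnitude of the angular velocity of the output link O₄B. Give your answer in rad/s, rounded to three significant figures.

ω₂ = 9.32 rad/s (from 89 rpm).
Differentiating the loop-closure r₂e^{iθ₂}+r₃e^{iθ₃}=r₁+r₄e^{iθ₄} gives r₂ω₂e^{iθ₂}+r₃ω₃e^{iθ₃}=r₄ω₄e^{iθ₄}.
Eliminating the other unknown: ω₄ = r₂ω₂ sin(θ₂−θ₃) / [r₄ sin(θ₄−θ₃)].
Numerator sine = +0.99768; denominator sine = -0.86074.
Result = 0.0399·9.32·(+0.99768) / (0.1036·(-0.86074)) = -4.1606 rad/s; magnitude 4.1606 rad/s.

4.16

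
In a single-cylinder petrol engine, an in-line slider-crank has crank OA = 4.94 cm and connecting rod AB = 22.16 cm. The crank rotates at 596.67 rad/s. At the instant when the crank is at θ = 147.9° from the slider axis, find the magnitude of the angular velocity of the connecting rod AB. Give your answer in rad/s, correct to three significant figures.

ω = 596.7 rad/s
The rod makes angle φ with the slider axis where L sinφ = r sinθ; differentiating, L cosφ·φ̇ = r ω cosθ.
L cosφ = √(L² − r² sin²θ) = 0.22004 m.
|ω_rod| = r ω |cosθ| / √(L² − r² sin²θ) = 0.0494·596.7·0.84712/0.22004 = 113.48 rad/s.

113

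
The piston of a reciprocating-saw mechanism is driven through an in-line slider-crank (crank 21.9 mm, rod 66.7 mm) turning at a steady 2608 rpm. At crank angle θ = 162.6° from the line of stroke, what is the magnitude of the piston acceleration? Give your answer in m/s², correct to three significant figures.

1110

ω = 2π·2608/60 = 273.1 rad/s
x(θ) = r cosθ + √(L² − r² sin²θ); with ω constant, a = ω²·d²x/dθ².
d²x/dθ² = −r cosθ − r²(cos2θ)/√u − r⁴ sin²2θ/(4u^{3/2}),  u = L² − r² sin²θ = 0.004406 m².
Substituting r = 0.0219 m, L = 0.0667 m, θ = 162.6°: d²x/dθ² = +0.014901 m.
a = ω²·d²x/dθ² = (273.1)²·(+0.014901) = +1111.4 m/s²;  |a| = 1111.4 m/s².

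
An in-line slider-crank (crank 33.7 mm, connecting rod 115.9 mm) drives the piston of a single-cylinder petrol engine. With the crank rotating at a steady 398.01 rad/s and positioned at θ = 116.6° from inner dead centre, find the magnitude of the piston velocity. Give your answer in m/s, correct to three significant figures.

10.4

ω = 398 rad/s
For an in-line slider-crank, x = r cosθ + √(L² − r² sin²θ), so v = −rω sinθ·[1 + r cosθ/√(L² − r² sin²θ)].
With r = 0.0337 m, L = 0.1159 m, θ = 116.6°: √(L² − r² sin²θ) = 0.11191 m.
v = −0.0337·398·0.89415·[1 + 0.0337·-0.44776/0.11191] = -10.376 m/s.
|v| = 10.376 m/s.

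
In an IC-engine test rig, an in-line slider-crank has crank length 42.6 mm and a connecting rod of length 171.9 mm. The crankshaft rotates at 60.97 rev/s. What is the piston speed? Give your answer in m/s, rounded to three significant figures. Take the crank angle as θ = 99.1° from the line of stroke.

ω = 2π·61 = 383.1 rad/s
For an in-line slider-crank, x = r cosθ + √(L² − r² sin²θ), so v = −rω sinθ·[1 + r cosθ/√(L² − r² sin²θ)].
With r = 0.0426 m, L = 0.1719 m, θ = 99.1°: √(L² − r² sin²θ) = 0.16667 m.
v = −0.0426·383.1·0.98741·[1 + 0.0426·-0.15816/0.16667] = -15.463 m/s.
|v| = 15.463 m/s.

15.5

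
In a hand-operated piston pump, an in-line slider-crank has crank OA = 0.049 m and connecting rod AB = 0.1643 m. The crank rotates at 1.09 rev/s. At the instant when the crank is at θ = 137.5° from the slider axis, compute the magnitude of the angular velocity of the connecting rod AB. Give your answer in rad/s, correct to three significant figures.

ω = 6.849 rad/s (converted from 1.09 rev/s).
The rod makes angle φ with the slider axis where L sinφ = r sinθ; differentiating, L cosφ·φ̇ = r ω cosθ.
L cosφ = √(L² − r² sin²θ) = 0.16093 m.
|ω_rod| = r ω |cosθ| / √(L² − r² sin²θ) = 0.049·6.849·0.73728/0.16093 = 1.5374 rad/s.

1.54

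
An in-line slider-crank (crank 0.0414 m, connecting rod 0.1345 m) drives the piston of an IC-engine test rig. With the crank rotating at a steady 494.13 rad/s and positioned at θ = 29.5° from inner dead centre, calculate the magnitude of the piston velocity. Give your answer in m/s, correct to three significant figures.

12.8

ω = 494.1 rad/s
For an in-line slider-crank, x = r cosθ + √(L² − r² sin²θ), so v = −rω sinθ·[1 + r cosθ/√(L² − r² sin²θ)].
With r = 0.0414 m, L = 0.1345 m, θ = 29.5°: √(L² − r² sin²θ) = 0.13295 m.
v = −0.0414·494.1·0.49242·[1 + 0.0414·0.87036/0.13295] = -12.804 m/s.
|v| = 12.804 m/s.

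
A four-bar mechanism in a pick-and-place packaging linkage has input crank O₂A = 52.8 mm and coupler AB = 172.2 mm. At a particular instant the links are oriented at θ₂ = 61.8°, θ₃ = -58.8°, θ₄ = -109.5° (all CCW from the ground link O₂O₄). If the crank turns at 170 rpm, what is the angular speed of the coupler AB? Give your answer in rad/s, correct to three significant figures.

ω₂ = 17.8 rad/s (from 170 rpm).
Differentiating the loop-closure r₂e^{iθ₂}+r₃e^{iθ₃}=r₁+r₄e^{iθ₄} gives r₂ω₂e^{iθ₂}+r₃ω₃e^{iθ₃}=r₄ω₄e^{iθ₄}.
Eliminating the other unknown: ω₃ = r₂ω₂ sin(θ₄−θ₂) / [r₃ sin(θ₃−θ₄)].
Numerator sine = -0.15126; denominator sine = +0.77384.
Result = 0.0528·17.8·(-0.15126) / (0.1722·(+0.77384)) = -1.067 rad/s; magnitude 1.067 rad/s.

1.07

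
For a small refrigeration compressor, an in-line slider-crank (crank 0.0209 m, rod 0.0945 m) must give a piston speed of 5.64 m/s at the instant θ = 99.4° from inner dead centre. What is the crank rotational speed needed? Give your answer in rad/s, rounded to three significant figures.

284

For an in-line slider-crank, |v_piston| = rω|sinθ|·[1 + r cosθ/√(L² − r² sin²θ)].
With r = 0.0209 m, L = 0.0945 m, θ = 99.4°: the bracketed kinematic factor |dx/dθ| = 0.019856 m.
ω = v/|dx/dθ| = 5.64/0.019856 = 284.04 rad/s.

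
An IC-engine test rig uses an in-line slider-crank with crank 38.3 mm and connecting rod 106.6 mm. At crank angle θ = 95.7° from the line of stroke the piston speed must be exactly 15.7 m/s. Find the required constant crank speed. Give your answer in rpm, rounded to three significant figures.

For an in-line slider-crank, |v_piston| = rω|sinθ|·[1 + r cosθ/√(L² − r² sin²θ)].
With r = 0.0383 m, L = 0.1066 m, θ = 95.7°: the bracketed kinematic factor |dx/dθ| = 0.036654 m.
ω = v/|dx/dθ| = 15.7/0.036654 = 428.32 rad/s.
N = 60ω/(2π) = 4090.2 rpm.

4090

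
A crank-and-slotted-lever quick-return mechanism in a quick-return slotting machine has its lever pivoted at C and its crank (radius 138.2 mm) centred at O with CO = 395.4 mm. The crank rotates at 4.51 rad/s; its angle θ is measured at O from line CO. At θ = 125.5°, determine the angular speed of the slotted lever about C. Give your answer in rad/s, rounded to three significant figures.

ω = 4.51 rad/s
Crank pin A relative to C: A = (d + r cosθ, r sinθ); lever angle φ = atan2(r sinθ, d + r cosθ).
Differentiating tanφ: φ̇ = rω(d cosθ + r)/(d² + r² + 2dr cosθ).
d² + r² + 2dr cosθ = |CA|² = 0.111976 m²;  d cosθ + r = -0.09141 m.
|ω_lever| = |0.1382·4.51·-0.09141| / 0.111976 = 0.50881 rad/s.

0.509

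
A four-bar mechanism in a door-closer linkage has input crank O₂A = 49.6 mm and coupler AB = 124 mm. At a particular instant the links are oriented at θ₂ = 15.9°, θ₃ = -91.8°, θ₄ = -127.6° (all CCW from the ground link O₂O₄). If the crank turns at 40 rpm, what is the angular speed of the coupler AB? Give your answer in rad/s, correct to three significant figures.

ω₂ = 4.189 rad/s (from 40 rpm).
Differentiating the loop-closure r₂e^{iθ₂}+r₃e^{iθ₃}=r₁+r₄e^{iθ₄} gives r₂ω₂e^{iθ₂}+r₃ω₃e^{iθ₃}=r₄ω₄e^{iθ₄}.
Eliminating the other unknown: ω₃ = r₂ω₂ sin(θ₄−θ₂) / [r₃ sin(θ₃−θ₄)].
Numerator sine = -0.59482; denominator sine = +0.58496.
Result = 0.0496·4.189·(-0.59482) / (0.124·(+0.58496)) = -1.7038 rad/s; magnitude 1.7038 rad/s.

1.70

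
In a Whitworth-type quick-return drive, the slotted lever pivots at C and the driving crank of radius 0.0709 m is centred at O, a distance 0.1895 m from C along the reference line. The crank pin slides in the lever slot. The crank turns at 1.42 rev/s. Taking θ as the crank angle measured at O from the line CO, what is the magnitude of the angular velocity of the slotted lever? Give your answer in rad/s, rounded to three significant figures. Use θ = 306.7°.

2.04

ω = 8.922 rad/s (from 1.42 rev/s).
Crank pin A relative to C: A = (d + r cosθ, r sinθ); lever angle φ = atan2(r sinθ, d + r cosθ).
Differentiating tanφ: φ̇ = rω(d cosθ + r)/(d² + r² + 2dr cosθ).
d² + r² + 2dr cosθ = |CA|² = 0.0569959 m²;  d cosθ + r = +0.18415 m.
|ω_lever| = |0.0709·8.922·+0.18415| / 0.0569959 = 2.0438 rad/s.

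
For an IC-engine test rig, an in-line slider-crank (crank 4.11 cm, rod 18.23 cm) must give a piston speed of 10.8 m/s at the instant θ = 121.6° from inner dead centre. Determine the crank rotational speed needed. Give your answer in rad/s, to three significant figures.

For an in-line slider-crank, |v_piston| = rω|sinθ|·[1 + r cosθ/√(L² − r² sin²θ)].
With r = 0.0411 m, L = 0.1823 m, θ = 121.6°: the bracketed kinematic factor |dx/dθ| = 0.030792 m.
ω = v/|dx/dθ| = 10.8/0.030792 = 350.74 rad/s.

351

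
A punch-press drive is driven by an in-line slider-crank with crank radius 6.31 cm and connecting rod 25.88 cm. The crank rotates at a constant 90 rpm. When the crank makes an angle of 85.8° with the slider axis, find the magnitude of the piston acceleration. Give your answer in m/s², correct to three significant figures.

ω = 2π·90/60 = 9.425 rad/s
x(θ) = r cosθ + √(L² − r² sin²θ); with ω constant, a = ω²·d²x/dθ².
d²x/dθ² = −r cosθ − r²(cos2θ)/√u − r⁴ sin²2θ/(4u^{3/2}),  u = L² − r² sin²θ = 0.0630172 m².
Substituting r = 0.0631 m, L = 0.2588 m, θ = 85.8°: d²x/dθ² = +0.011064 m.
a = ω²·d²x/dθ² = (9.425)²·(+0.011064) = +0.98279 m/s²;  |a| = 0.98279 m/s².

0.983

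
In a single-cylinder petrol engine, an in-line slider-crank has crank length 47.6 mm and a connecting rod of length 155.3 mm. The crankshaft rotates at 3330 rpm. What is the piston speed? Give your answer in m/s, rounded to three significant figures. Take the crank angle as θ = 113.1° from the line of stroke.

13.4

ω = 2π·3330/60 = 348.7 rad/s
For an in-line slider-crank, x = r cosθ + √(L² − r² sin²θ), so v = −rω sinθ·[1 + r cosθ/√(L² − r² sin²θ)].
With r = 0.0476 m, L = 0.1553 m, θ = 113.1°: √(L² − r² sin²θ) = 0.149 m.
v = −0.0476·348.7·0.91982·[1 + 0.0476·-0.39234/0.149] = -13.354 m/s.
|v| = 13.354 m/s.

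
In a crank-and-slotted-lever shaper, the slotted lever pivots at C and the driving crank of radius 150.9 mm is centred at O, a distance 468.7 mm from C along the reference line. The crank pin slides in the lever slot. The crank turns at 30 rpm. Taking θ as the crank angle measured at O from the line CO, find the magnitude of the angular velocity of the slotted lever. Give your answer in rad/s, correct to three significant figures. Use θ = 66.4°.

ω = 3.142 rad/s (from 30 rpm).
Crank pin A relative to C: A = (d + r cosθ, r sinθ); lever angle φ = atan2(r sinθ, d + r cosθ).
Differentiating tanφ: φ̇ = rω(d cosθ + r)/(d² + r² + 2dr cosθ).
d² + r² + 2dr cosθ = |CA|² = 0.299081 m²;  d cosθ + r = +0.33854 m.
|ω_lever| = |0.1509·3.142·+0.33854| / 0.299081 = 0.53662 rad/s.

0.537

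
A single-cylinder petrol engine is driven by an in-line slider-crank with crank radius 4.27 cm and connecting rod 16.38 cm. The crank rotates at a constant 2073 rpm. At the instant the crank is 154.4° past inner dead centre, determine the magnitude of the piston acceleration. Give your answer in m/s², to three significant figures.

ω = 2π·2073/60 = 217.1 rad/s
x(θ) = r cosθ + √(L² − r² sin²θ); with ω constant, a = ω²·d²x/dθ².
d²x/dθ² = −r cosθ − r²(cos2θ)/√u − r⁴ sin²2θ/(4u^{3/2}),  u = L² − r² sin²θ = 0.02649 m².
Substituting r = 0.0427 m, L = 0.1638 m, θ = 154.4°: d²x/dθ² = +0.031372 m.
a = ω²·d²x/dθ² = (217.1)²·(+0.031372) = +1478.4 m/s²;  |a| = 1478.4 m/s².

1480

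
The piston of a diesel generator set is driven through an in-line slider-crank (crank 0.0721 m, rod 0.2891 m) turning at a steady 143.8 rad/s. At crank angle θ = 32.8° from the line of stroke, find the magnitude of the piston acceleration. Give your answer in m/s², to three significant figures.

ω = 143.8 rad/s
x(θ) = r cosθ + √(L² − r² sin²θ); with ω constant, a = ω²·d²x/dθ².
d²x/dθ² = −r cosθ − r²(cos2θ)/√u − r⁴ sin²2θ/(4u^{3/2}),  u = L² − r² sin²θ = 0.0820533 m².
Substituting r = 0.0721 m, L = 0.2891 m, θ = 32.8°: d²x/dθ² = -0.06834 m.
a = ω²·d²x/dθ² = (143.8)²·(-0.06834) = -1413.2 m/s²;  |a| = 1413.2 m/s².

1410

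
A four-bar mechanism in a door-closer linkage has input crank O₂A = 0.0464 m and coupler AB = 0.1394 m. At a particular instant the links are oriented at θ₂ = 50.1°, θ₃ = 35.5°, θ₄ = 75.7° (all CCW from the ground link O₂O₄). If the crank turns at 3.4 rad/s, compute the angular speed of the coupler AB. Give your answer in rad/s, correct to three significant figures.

0.758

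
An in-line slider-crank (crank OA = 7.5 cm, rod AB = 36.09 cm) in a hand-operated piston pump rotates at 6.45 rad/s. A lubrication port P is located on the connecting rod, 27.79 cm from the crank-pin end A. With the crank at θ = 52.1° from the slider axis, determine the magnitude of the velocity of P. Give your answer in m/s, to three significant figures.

ω = 6.45 rad/s.  Crank-pin speed |V_A| = rω = 0.48375 m/s, perpendicular to OA.
Rod angle: sinφ = −(r/L) sinθ ⇒ φ = -9.438°; ω_rod = −rω cosθ/√(L²−r²sin²θ) = -0.83469 rad/s.
V_P = V_A + ω_rod × AP, with AP = 0.2779 m along the rod.
Components: V_Px = −rω sinθ − a·ω_rod·sinφ = -0.41976 m/s;  V_Py = rω cosθ + a·ω_rod·cosφ = +0.068341 m/s.
|V_P| = √(V_Px² + V_Py²) = 0.42528 m/s.

0.425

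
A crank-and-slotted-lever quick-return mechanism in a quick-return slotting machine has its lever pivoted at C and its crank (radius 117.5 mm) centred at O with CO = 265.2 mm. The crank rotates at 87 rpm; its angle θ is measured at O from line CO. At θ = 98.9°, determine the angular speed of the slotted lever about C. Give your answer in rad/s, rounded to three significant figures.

1.10

ω = 9.111 rad/s (from 87 rpm).
Crank pin A relative to C: A = (d + r cosθ, r sinθ); lever angle φ = atan2(r sinθ, d + r cosθ).
Differentiating tanφ: φ̇ = rω(d cosθ + r)/(d² + r² + 2dr cosθ).
d² + r² + 2dr cosθ = |CA|² = 0.0744954 m²;  d cosθ + r = +0.076471 m.
|ω_lever| = |0.1175·9.111·+0.076471| / 0.0744954 = 1.0989 rad/s.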